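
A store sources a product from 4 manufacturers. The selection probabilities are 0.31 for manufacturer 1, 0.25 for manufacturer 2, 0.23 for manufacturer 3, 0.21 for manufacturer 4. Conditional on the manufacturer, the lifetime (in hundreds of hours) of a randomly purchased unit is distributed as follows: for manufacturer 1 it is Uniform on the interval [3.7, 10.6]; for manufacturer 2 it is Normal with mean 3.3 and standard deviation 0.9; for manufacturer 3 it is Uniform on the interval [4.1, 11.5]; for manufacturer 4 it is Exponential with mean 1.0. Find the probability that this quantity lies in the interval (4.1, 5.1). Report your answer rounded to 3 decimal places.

0.119

Conditional on each manufacturer, P(4.1 < X < 5.1): 1: 0.144928; 2: 0.164281; 3: 0.135135; 4: 0.0104759.
By total probability, P(4.1 < X < 5.1) = 0.31·0.144928 + 0.25·0.164281 + 0.23·0.135135 + 0.21·0.0104759 = 0.119279.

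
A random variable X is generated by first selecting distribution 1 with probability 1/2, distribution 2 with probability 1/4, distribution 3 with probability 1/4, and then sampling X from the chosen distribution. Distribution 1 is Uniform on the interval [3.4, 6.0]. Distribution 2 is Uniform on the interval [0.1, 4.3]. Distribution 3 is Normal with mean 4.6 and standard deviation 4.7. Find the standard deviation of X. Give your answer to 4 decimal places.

2.7045

Per component, 1: μ=4.7, E[X²]=22.6533; 2: μ=2.2, E[X²]=6.31; 3: μ=4.6, E[X²]=43.25.
E[X] = 0.5·4.7 + 0.25·2.2 + 0.25·4.6 = 4.05.
E[X²] = 0.5·22.6533 + 0.25·6.31 + 0.25·43.25 = 23.7167.
Var(X) = E[X²] − (E[X])² = 23.7167 − 16.4025 = 7.31417.
SD(X) = √7.31417 = 2.70447.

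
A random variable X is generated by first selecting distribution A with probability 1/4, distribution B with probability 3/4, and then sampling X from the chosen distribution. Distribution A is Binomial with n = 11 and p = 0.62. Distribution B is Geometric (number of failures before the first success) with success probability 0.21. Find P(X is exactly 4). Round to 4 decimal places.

Conditional on each component, P(X = 4): A: 0.0557912; B: 0.0817952.
By total probability, P(X = 4) = 0.25·0.0557912 + 0.75·0.0817952 = 0.0752942.

0.0753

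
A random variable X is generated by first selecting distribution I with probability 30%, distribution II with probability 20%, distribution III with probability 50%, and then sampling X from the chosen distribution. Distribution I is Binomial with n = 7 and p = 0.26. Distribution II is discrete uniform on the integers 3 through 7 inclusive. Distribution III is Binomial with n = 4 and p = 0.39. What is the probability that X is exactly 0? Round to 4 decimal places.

Conditional on each component, P(X = 0): I: 0.121513; II: 0; III: 0.138458.
By total probability, P(X = 0) = 0.3·0.121513 + 0.2·0 + 0.5·0.138458 = 0.105683.

0.1057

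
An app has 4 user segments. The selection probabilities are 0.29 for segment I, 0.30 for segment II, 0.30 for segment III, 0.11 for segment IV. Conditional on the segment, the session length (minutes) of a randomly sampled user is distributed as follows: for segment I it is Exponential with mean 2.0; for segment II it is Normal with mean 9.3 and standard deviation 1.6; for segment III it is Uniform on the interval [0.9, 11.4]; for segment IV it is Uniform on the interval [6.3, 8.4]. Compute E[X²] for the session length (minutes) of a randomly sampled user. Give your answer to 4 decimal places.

For each component E[X²] = Var + (mean)², giving I: 8; II: 89.05; III: 47.01; IV: 54.39.
Overall E[X²] = 0.29·8 + 0.3·89.05 + 0.3·47.01 + 0.11·54.39 = 49.1209.

49.1209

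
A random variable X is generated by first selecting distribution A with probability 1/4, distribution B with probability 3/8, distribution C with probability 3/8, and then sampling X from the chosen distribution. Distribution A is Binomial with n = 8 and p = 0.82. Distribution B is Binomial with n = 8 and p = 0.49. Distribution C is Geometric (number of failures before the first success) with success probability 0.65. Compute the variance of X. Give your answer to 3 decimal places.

7.016

Per component, A: μ=6.56, E[X²]=44.2144; B: μ=3.92, E[X²]=17.3656; C: μ=0.538462, E[X²]=1.11834.
E[X] = 0.25·6.56 + 0.375·3.92 + 0.375·0.538462 = 3.31192.
E[X²] = 0.25·44.2144 + 0.375·17.3656 + 0.375·1.11834 = 17.9851.
Var(X) = E[X²] − (E[X])² = 17.9851 − 10.9688 = 7.01624.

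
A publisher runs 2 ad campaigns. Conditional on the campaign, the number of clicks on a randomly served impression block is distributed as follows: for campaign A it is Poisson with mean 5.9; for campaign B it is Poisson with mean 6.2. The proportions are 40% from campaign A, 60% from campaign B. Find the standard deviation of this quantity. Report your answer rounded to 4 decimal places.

Per component, A: μ=5.9, E[X²]=40.71; B: μ=6.2, E[X²]=44.64.
E[X] = 0.4·5.9 + 0.6·6.2 = 6.08.
E[X²] = 0.4·40.71 + 0.6·44.64 = 43.068.
Var(X) = E[X²] − (E[X])² = 43.068 − 36.9664 = 6.1016.
SD(X) = √6.1016 = 2.47014.

2.4701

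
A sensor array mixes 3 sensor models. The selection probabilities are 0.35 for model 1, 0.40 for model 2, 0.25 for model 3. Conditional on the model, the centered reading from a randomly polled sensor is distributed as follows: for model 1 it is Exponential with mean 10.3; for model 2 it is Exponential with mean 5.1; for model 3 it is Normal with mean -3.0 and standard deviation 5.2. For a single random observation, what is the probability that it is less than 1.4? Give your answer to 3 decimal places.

0.341

Conditional on each model, P(X < 1.4): 1: 0.12709; 2: 0.240055; 3: 0.801267.
By total probability, P(X < 1.4) = 0.35·0.12709 + 0.4·0.240055 + 0.25·0.801267 = 0.34082.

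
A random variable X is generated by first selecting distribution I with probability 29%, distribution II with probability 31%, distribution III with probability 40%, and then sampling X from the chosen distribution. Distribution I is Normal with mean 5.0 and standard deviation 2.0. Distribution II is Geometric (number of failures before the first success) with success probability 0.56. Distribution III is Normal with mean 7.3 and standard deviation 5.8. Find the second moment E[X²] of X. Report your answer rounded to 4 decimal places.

43.8083

For each component E[X²] = Var + (mean)², giving I: 29; II: 2.02041; III: 86.93.
Overall E[X²] = 0.29·29 + 0.31·2.02041 + 0.4·86.93 = 43.8083.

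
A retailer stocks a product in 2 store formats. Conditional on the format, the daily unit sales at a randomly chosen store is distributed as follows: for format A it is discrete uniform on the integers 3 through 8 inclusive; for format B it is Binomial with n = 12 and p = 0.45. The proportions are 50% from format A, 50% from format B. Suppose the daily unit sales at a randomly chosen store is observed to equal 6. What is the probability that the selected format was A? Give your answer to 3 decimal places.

Likelihoods P(X=6 | ·): A: 0.166667; B: 0.212385.
Posterior ∝ prior × likelihood. Numerator for A: 0.5·0.166667 = 0.0833333.
Normalizing constant: 0.5·0.166667 + 0.5·0.212385 = 0.189526.
P(A | observation) = 0.0833333 / 0.189526 = 0.439694.

0.440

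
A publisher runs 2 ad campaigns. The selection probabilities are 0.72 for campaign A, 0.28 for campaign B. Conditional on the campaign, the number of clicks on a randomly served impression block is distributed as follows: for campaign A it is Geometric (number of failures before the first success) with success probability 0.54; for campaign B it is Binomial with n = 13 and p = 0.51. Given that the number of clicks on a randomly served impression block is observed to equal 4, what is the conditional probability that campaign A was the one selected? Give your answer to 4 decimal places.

Likelihoods P(X=4 | ·): A: 0.0241783; B: 0.0787683.
Posterior ∝ prior × likelihood. Numerator for A: 0.72·0.0241783 = 0.0174083.
Normalizing constant: 0.72·0.0241783 + 0.28·0.0787683 = 0.0394635.
P(A | observation) = 0.0174083 / 0.0394635 = 0.441126.

0.4411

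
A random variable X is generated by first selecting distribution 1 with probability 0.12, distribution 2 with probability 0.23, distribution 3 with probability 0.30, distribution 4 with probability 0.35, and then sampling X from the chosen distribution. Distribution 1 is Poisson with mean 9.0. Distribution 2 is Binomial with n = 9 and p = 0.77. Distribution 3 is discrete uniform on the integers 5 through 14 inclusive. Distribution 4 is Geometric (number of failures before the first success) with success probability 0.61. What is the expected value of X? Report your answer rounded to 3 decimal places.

Component means — 1: 9; 2: 6.93; 3: 9.5; 4: 0.639344.
E[X] = 0.12·9 + 0.23·6.93 + 0.3·9.5 + 0.35·0.639344 = 5.74767.

5.748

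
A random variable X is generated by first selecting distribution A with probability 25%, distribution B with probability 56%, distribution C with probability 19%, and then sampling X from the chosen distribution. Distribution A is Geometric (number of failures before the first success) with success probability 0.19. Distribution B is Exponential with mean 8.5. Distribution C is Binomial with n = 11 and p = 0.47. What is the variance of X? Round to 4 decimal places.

50.3221

Per component, A: μ=4.26316, E[X²]=40.6122; B: μ=8.5, E[X²]=144.5; C: μ=5.17, E[X²]=29.469.
E[X] = 0.25·4.26316 + 0.56·8.5 + 0.19·5.17 = 6.80809.
E[X²] = 0.25·40.6122 + 0.56·144.5 + 0.19·29.469 = 96.6722.
Var(X) = E[X²] − (E[X])² = 96.6722 − 46.3501 = 50.3221.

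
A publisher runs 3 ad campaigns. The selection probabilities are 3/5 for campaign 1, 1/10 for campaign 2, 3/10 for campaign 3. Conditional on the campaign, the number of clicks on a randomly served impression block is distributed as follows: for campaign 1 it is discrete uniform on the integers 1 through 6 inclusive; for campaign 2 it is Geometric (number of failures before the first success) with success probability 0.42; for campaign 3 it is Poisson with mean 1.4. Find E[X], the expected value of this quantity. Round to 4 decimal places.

Component means — 1: 3.5; 2: 1.38095; 3: 1.4.
E[X] = 0.6·3.5 + 0.1·1.38095 + 0.3·1.4 = 2.6581.

2.6581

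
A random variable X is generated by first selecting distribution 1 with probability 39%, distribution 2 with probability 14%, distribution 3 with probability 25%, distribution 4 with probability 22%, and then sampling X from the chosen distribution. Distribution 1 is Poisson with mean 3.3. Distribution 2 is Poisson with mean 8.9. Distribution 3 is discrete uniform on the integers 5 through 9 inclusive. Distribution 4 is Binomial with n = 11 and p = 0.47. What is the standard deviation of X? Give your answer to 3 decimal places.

Per component, 1: μ=3.3, E[X²]=14.19; 2: μ=8.9, E[X²]=88.11; 3: μ=7, E[X²]=51; 4: μ=5.17, E[X²]=29.469.
E[X] = 0.39·3.3 + 0.14·8.9 + 0.25·7 + 0.22·5.17 = 5.4204.
E[X²] = 0.39·14.19 + 0.14·88.11 + 0.25·51 + 0.22·29.469 = 37.1027.
Var(X) = E[X²] − (E[X])² = 37.1027 − 29.3807 = 7.72194.
SD(X) = √7.72194 = 2.77884.

2.779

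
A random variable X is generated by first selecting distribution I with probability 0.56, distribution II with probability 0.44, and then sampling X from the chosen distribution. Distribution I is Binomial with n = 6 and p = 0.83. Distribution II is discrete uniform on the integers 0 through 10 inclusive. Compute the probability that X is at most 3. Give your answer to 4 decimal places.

Conditional on each component, P(X ≤ 3): I: 0.0655457; II: 0.363636.
By total probability, P(X ≤ 3) = 0.56·0.0655457 + 0.44·0.363636 = 0.196706.

0.1967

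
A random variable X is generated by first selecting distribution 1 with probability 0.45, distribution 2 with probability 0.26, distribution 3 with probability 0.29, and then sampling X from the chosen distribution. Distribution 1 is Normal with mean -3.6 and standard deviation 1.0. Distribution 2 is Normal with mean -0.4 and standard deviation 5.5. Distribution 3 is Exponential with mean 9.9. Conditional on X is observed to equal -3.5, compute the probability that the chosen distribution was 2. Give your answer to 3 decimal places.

0.083

Likelihoods f(-3.5 | ·): 1: 0.396953; 2: 0.0618818; 3: 0.
Posterior ∝ prior × likelihood. Numerator for 2: 0.26·0.0618818 = 0.0160893.
Normalizing constant: 0.45·0.396953 + 0.26·0.0618818 + 0.29·0 = 0.194718.
P(2 | observation) = 0.0160893 / 0.194718 = 0.0826286.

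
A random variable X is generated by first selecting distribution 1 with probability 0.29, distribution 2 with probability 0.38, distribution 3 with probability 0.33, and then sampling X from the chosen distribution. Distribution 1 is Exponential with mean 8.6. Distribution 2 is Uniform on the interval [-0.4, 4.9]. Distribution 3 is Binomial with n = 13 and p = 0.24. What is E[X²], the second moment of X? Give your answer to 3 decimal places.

For each component E[X²] = Var + (mean)², giving 1: 147.92; 2: 7.40333; 3: 12.1056.
Overall E[X²] = 0.29·147.92 + 0.38·7.40333 + 0.33·12.1056 = 49.7049.

49.705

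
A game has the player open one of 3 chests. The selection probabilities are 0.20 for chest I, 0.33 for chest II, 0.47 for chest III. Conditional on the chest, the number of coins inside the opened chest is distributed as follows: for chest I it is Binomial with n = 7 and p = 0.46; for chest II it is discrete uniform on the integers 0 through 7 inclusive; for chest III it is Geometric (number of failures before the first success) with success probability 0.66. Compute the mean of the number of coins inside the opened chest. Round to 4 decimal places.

Component means — I: 3.22; II: 3.5; III: 0.515152.
E[X] = 0.2·3.22 + 0.33·3.5 + 0.47·0.515152 = 2.04112.

2.0411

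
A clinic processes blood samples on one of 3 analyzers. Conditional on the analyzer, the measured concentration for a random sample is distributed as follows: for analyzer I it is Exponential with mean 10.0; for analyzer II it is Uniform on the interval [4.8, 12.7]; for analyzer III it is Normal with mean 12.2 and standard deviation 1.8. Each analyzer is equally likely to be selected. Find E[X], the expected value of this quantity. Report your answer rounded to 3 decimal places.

10.317

Component means — I: 10; II: 8.75; III: 12.2.
E[X] = 0.333333·10 + 0.333333·8.75 + 0.333333·12.2 = 10.3167.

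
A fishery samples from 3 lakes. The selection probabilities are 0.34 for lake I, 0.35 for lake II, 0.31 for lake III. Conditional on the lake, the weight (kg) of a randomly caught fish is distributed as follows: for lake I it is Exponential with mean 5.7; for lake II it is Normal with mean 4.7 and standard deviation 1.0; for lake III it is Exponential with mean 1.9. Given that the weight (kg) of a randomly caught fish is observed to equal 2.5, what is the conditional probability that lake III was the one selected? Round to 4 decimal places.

0.4624

Likelihoods f(2.5 | ·): I: 0.113148; II: 0.0354746; III: 0.141191.
Posterior ∝ prior × likelihood. Numerator for III: 0.31·0.141191 = 0.0437691.
Normalizing constant: 0.34·0.113148 + 0.35·0.0354746 + 0.31·0.141191 = 0.0946554.
P(III | observation) = 0.0437691 / 0.0946554 = 0.462405.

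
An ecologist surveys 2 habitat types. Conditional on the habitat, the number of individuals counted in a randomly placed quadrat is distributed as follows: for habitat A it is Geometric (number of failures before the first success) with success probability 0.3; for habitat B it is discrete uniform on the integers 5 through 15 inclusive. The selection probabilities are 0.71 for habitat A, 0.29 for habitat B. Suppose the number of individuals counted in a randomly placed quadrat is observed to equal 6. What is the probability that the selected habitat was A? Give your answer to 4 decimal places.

0.4873

Likelihoods P(X=6 | ·): A: 0.0352947; B: 0.0909091.
Posterior ∝ prior × likelihood. Numerator for A: 0.71·0.0352947 = 0.0250592.
Normalizing constant: 0.71·0.0352947 + 0.29·0.0909091 = 0.0514229.
P(A | observation) = 0.0250592 / 0.0514229 = 0.487317.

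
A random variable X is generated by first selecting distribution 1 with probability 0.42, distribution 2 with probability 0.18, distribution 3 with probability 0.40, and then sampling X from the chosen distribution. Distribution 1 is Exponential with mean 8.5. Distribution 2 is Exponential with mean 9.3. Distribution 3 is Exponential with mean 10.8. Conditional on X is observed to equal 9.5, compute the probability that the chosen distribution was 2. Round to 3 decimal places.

0.181

Likelihoods f(9.5 | ·): 1: 0.0384763; 2: 0.0387153; 3: 0.0384201.
Posterior ∝ prior × likelihood. Numerator for 2: 0.18·0.0387153 = 0.00696876.
Normalizing constant: 0.42·0.0384763 + 0.18·0.0387153 + 0.4·0.0384201 = 0.0384968.
P(2 | observation) = 0.00696876 / 0.0384968 = 0.181022.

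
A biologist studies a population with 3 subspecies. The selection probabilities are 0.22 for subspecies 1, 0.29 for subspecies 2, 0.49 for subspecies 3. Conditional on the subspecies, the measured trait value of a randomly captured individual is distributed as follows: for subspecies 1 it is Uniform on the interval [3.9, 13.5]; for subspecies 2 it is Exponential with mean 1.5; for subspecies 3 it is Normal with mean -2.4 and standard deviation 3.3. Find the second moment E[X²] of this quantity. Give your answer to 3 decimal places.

For each component E[X²] = Var + (mean)², giving 1: 83.37; 2: 4.5; 3: 16.65.
Overall E[X²] = 0.22·83.37 + 0.29·4.5 + 0.49·16.65 = 27.8049.

27.805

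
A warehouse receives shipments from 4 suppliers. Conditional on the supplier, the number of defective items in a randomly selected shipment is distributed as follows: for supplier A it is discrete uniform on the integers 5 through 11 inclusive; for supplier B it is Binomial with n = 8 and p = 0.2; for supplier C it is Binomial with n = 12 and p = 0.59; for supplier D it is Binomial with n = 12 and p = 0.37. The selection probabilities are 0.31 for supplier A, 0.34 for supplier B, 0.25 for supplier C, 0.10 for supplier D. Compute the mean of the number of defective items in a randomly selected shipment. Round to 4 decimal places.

5.2380

Component means — A: 8; B: 1.6; C: 7.08; D: 4.44.
E[X] = 0.31·8 + 0.34·1.6 + 0.25·7.08 + 0.1·4.44 = 5.238.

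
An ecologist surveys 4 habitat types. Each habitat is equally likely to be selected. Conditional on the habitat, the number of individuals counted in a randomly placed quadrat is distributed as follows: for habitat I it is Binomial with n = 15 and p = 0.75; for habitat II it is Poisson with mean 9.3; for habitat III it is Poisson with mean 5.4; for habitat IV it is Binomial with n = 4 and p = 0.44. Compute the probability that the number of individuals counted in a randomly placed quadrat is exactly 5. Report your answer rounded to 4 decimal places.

Conditional on each habitat, P(X = 5): I: 0.000679613; II: 0.0530023; III: 0.172821; IV: 0.
By total probability, P(X = 5) = 0.25·0.000679613 + 0.25·0.0530023 + 0.25·0.172821 + 0.25·0 = 0.0566258.

0.0566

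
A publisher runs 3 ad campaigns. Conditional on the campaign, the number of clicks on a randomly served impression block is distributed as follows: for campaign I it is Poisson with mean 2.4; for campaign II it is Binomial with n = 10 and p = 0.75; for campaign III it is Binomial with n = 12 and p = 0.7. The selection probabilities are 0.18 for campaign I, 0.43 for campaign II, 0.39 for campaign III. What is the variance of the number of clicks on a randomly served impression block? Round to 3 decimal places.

6.897

Per component, I: μ=2.4, E[X²]=8.16; II: μ=7.5, E[X²]=58.125; III: μ=8.4, E[X²]=73.08.
E[X] = 0.18·2.4 + 0.43·7.5 + 0.39·8.4 = 6.933.
E[X²] = 0.18·8.16 + 0.43·58.125 + 0.39·73.08 = 54.9637.
Var(X) = E[X²] − (E[X])² = 54.9637 − 48.0665 = 6.89726.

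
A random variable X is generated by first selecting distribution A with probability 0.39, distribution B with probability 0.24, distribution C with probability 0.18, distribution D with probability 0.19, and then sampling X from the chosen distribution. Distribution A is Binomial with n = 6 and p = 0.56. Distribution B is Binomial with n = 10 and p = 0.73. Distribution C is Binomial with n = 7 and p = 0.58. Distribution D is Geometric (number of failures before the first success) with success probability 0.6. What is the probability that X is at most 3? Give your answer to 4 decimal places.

Conditional on each component, P(X ≤ 3): A: 0.538172; B: 0.00561811; C: 0.329412; D: 0.9744.
By total probability, P(X ≤ 3) = 0.39·0.538172 + 0.24·0.00561811 + 0.18·0.329412 + 0.19·0.9744 = 0.455666.

0.4557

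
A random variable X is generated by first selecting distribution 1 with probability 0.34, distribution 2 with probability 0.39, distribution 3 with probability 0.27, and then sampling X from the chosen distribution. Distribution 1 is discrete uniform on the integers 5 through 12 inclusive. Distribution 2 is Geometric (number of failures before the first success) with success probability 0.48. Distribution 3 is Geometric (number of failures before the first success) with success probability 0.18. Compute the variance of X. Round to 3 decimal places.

Per component, 1: μ=8.5, E[X²]=77.5; 2: μ=1.08333, E[X²]=3.43056; 3: μ=4.55556, E[X²]=46.0617.
E[X] = 0.34·8.5 + 0.39·1.08333 + 0.27·4.55556 = 4.5425.
E[X²] = 0.34·77.5 + 0.39·3.43056 + 0.27·46.0617 = 40.1246.
Var(X) = E[X²] − (E[X])² = 40.1246 − 20.6343 = 19.4903.

19.490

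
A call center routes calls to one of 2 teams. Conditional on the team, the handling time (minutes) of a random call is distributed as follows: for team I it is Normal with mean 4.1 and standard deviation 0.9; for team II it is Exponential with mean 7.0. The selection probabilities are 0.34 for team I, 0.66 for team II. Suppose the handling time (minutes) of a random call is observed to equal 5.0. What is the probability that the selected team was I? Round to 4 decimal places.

Likelihoods f(5.0 | ·): I: 0.268856; II: 0.0699345.
Posterior ∝ prior × likelihood. Numerator for I: 0.34·0.268856 = 0.0914112.
Normalizing constant: 0.34·0.268856 + 0.66·0.0699345 = 0.137568.
P(I | observation) = 0.0914112 / 0.137568 = 0.66448.

0.6645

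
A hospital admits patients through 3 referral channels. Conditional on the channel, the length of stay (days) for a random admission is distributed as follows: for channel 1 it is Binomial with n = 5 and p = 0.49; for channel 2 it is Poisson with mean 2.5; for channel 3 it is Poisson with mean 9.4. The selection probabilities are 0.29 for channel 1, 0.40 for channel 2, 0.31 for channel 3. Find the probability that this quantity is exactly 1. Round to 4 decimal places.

0.1304

Conditional on each channel, P(X = 1): 1: 0.165747; 2: 0.205212; 3: 0.000777606.
By total probability, P(X = 1) = 0.29·0.165747 + 0.4·0.205212 + 0.31·0.000777606 = 0.130393.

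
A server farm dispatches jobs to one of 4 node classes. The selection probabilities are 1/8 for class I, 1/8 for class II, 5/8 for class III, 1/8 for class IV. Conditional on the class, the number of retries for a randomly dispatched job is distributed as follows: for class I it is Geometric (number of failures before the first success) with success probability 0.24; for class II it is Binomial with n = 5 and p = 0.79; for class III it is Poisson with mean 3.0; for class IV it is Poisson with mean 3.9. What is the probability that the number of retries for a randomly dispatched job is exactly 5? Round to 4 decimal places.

Conditional on each class, P(X = 5): I: 0.0608526; II: 0.307706; III: 0.100819; IV: 0.152193.
By total probability, P(X = 5) = 0.125·0.0608526 + 0.125·0.307706 + 0.625·0.100819 + 0.125·0.152193 = 0.128106.

0.1281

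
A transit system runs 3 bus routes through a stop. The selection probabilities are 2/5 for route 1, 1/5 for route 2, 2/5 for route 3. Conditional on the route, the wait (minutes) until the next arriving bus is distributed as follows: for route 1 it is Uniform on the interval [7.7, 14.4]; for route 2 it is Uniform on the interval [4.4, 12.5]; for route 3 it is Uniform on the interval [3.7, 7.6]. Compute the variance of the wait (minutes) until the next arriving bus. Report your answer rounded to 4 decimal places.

8.9304

Per component, 1: μ=11.05, E[X²]=125.843; 2: μ=8.45, E[X²]=76.87; 3: μ=5.65, E[X²]=33.19.
E[X] = 0.4·11.05 + 0.2·8.45 + 0.4·5.65 = 8.37.
E[X²] = 0.4·125.843 + 0.2·76.87 + 0.4·33.19 = 78.9873.
Var(X) = E[X²] − (E[X])² = 78.9873 − 70.0569 = 8.93043.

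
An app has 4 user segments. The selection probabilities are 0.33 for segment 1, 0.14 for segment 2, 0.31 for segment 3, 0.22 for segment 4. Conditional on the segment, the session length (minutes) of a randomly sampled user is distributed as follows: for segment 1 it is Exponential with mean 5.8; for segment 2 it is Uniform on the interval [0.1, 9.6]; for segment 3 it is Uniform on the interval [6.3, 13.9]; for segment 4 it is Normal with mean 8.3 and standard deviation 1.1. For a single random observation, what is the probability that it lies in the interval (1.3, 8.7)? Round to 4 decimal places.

Conditional on each segment, P(1.3 < X < 8.7): 1: 0.576075; 2: 0.778947; 3: 0.315789; 4: 0.641935.
By total probability, P(1.3 < X < 8.7) = 0.33·0.576075 + 0.14·0.778947 + 0.31·0.315789 + 0.22·0.641935 = 0.538278.

0.5383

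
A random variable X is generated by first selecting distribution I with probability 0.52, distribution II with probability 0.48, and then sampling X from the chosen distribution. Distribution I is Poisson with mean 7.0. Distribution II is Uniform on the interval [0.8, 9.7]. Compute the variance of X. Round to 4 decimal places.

Per component, I: μ=7, E[X²]=56; II: μ=5.25, E[X²]=34.1633.
E[X] = 0.52·7 + 0.48·5.25 = 6.16.
E[X²] = 0.52·56 + 0.48·34.1633 = 45.5184.
Var(X) = E[X²] − (E[X])² = 45.5184 − 37.9456 = 7.5728.

7.5728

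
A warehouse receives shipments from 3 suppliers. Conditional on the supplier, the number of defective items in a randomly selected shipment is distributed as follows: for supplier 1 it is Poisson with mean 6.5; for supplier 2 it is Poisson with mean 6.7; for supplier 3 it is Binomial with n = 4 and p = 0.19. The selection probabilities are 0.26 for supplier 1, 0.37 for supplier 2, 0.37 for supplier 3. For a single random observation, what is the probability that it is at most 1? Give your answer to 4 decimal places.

0.3152

Conditional on each supplier, P(X ≤ 1): 1: 0.0112758; 2: 0.00947802; 3: 0.834362.
By total probability, P(X ≤ 1) = 0.26·0.0112758 + 0.37·0.00947802 + 0.37·0.834362 = 0.315153.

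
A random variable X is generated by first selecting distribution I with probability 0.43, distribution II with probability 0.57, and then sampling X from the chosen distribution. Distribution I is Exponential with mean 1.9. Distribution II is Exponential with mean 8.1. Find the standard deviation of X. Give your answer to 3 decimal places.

Per component, I: μ=1.9, E[X²]=7.22; II: μ=8.1, E[X²]=131.22.
E[X] = 0.43·1.9 + 0.57·8.1 = 5.434.
E[X²] = 0.43·7.22 + 0.57·131.22 = 77.9.
Var(X) = E[X²] − (E[X])² = 77.9 − 29.5284 = 48.3716.
SD(X) = √48.3716 = 6.95497.

6.955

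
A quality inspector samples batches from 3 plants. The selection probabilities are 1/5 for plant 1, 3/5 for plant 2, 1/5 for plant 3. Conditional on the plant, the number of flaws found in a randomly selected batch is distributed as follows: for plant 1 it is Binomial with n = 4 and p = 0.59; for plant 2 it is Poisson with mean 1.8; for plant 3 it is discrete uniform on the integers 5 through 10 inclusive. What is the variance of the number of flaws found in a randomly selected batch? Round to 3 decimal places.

6.850

Per component, 1: μ=2.36, E[X²]=6.5372; 2: μ=1.8, E[X²]=5.04; 3: μ=7.5, E[X²]=59.1667.
E[X] = 0.2·2.36 + 0.6·1.8 + 0.2·7.5 = 3.052.
E[X²] = 0.2·6.5372 + 0.6·5.04 + 0.2·59.1667 = 16.1648.
Var(X) = E[X²] − (E[X])² = 16.1648 − 9.3147 = 6.85007.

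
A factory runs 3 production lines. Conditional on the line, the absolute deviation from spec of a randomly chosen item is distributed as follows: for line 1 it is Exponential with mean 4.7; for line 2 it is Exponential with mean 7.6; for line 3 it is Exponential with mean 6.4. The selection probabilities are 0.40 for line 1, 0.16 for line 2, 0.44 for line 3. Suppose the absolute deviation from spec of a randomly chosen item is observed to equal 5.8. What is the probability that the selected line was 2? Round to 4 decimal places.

0.1574

Likelihoods f(5.8 | ·): 1: 0.061939; 2: 0.061341; 3: 0.0631307.
Posterior ∝ prior × likelihood. Numerator for 2: 0.16·0.061341 = 0.00981457.
Normalizing constant: 0.4·0.061939 + 0.16·0.061341 + 0.44·0.0631307 = 0.0623677.
P(2 | observation) = 0.00981457 / 0.0623677 = 0.157366.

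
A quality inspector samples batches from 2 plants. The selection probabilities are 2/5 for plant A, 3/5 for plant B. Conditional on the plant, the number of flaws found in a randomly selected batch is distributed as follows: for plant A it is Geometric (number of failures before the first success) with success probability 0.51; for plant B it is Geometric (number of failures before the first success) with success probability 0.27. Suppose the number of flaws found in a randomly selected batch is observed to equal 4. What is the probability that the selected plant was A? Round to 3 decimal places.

0.204

Likelihoods P(X=4 | ·): A: 0.0294005; B: 0.0766753.
Posterior ∝ prior × likelihood. Numerator for A: 0.4·0.0294005 = 0.0117602.
Normalizing constant: 0.4·0.0294005 + 0.6·0.0766753 = 0.0577653.
P(A | observation) = 0.0117602 / 0.0577653 = 0.203586.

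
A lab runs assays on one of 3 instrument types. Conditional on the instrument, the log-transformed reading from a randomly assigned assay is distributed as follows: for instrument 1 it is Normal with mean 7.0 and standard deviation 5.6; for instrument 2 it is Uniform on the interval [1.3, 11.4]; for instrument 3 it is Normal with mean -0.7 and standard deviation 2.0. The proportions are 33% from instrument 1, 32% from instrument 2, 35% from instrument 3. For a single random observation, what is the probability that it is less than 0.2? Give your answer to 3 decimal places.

0.273

Conditional on each instrument, P(X < 0.2): 1: 0.112319; 2: 0; 3: 0.673645.
By total probability, P(X < 0.2) = 0.33·0.112319 + 0.32·0 + 0.35·0.673645 = 0.272841.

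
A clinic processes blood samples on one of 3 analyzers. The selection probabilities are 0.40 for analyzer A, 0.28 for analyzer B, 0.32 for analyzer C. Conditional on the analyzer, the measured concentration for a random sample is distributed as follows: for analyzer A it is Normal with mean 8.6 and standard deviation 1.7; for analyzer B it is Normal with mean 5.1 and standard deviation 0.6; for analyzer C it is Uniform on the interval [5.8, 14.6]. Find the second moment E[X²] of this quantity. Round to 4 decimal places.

73.4815

For each component E[X²] = Var + (mean)², giving A: 76.85; B: 26.37; C: 110.493.
Overall E[X²] = 0.4·76.85 + 0.28·26.37 + 0.32·110.493 = 73.4815.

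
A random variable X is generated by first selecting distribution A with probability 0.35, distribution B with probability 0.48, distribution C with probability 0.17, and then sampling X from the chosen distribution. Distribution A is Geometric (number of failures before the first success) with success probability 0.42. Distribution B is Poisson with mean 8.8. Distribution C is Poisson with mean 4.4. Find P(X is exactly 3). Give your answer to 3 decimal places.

Conditional on each component, P(X = 3): A: 0.081947; B: 0.0171201; C: 0.174305.
By total probability, P(X = 3) = 0.35·0.081947 + 0.48·0.0171201 + 0.17·0.174305 = 0.066531.

0.067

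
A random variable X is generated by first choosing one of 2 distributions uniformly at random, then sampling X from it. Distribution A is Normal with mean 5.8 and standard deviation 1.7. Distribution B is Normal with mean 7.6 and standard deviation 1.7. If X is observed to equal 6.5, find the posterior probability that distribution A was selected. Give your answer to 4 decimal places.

Likelihoods f(6.5 | ·): A: 0.215598; B: 0.190346.
Posterior ∝ prior × likelihood. Numerator for A: 0.5·0.215598 = 0.107799.
Normalizing constant: 0.5·0.215598 + 0.5·0.190346 = 0.202972.
P(A | observation) = 0.107799 / 0.202972 = 0.531102.

0.5311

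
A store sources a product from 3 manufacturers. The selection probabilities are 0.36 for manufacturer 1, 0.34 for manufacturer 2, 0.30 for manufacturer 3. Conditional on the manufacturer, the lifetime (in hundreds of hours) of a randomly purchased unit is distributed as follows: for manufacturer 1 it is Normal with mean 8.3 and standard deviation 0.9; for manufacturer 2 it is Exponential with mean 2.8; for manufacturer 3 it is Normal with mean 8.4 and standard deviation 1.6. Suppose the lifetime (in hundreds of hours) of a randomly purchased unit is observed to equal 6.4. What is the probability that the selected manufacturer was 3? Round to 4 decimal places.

Likelihoods f(6.4 | ·): 1: 0.0477406; 2: 0.0363219; 3: 0.114156.
Posterior ∝ prior × likelihood. Numerator for 3: 0.3·0.114156 = 0.0342467.
Normalizing constant: 0.36·0.0477406 + 0.34·0.0363219 + 0.3·0.114156 = 0.0637828.
P(3 | observation) = 0.0342467 / 0.0637828 = 0.536927.

0.5369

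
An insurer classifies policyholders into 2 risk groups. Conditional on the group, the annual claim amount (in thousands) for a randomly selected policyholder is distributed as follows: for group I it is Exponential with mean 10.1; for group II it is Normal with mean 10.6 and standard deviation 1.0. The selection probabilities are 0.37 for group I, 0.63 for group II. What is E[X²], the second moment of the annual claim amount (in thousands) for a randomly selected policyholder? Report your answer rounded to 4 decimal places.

For each component E[X²] = Var + (mean)², giving I: 204.02; II: 113.36.
Overall E[X²] = 0.37·204.02 + 0.63·113.36 = 146.904.

146.9042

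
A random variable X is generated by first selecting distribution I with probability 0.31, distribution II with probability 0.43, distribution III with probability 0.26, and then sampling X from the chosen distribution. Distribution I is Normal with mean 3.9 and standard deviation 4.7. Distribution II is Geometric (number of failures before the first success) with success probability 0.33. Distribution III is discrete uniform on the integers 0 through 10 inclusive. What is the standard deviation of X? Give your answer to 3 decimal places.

3.694

Per component, I: μ=3.9, E[X²]=37.3; II: μ=2.0303, E[X²]=10.2746; III: μ=5, E[X²]=35.
E[X] = 0.31·3.9 + 0.43·2.0303 + 0.26·5 = 3.38203.
E[X²] = 0.31·37.3 + 0.43·10.2746 + 0.26·35 = 25.0811.
Var(X) = E[X²] − (E[X])² = 25.0811 − 11.4381 = 13.6429.
SD(X) = √13.6429 = 3.69363.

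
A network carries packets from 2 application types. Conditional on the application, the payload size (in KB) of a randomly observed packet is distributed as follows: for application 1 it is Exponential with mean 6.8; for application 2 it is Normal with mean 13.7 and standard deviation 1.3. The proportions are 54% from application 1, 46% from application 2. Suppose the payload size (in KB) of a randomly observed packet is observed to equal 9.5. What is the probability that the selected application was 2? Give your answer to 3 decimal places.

0.037

Likelihoods f(9.5 | ·): 1: 0.0363711; 2: 0.00166116.
Posterior ∝ prior × likelihood. Numerator for 2: 0.46·0.00166116 = 0.000764135.
Normalizing constant: 0.54·0.0363711 + 0.46·0.00166116 = 0.0204045.
P(2 | observation) = 0.000764135 / 0.0204045 = 0.0374493.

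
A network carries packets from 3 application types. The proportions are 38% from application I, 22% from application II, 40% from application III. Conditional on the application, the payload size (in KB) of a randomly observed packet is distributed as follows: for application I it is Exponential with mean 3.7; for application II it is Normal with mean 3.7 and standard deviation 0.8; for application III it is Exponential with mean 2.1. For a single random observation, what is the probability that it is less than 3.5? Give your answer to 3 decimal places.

Conditional on each application, P(X < 3.5): I: 0.611688; II: 0.401294; III: 0.811124.
By total probability, P(X < 3.5) = 0.38·0.611688 + 0.22·0.401294 + 0.4·0.811124 = 0.645176.

0.645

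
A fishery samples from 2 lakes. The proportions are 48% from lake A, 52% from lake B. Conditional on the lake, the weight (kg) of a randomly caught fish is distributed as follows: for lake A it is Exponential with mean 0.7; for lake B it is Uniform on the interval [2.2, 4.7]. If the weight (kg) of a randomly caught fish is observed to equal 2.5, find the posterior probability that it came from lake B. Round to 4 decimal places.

0.9152

Likelihoods f(2.5 | ·): A: 0.0401652; B: 0.4.
Posterior ∝ prior × likelihood. Numerator for B: 0.52·0.4 = 0.208.
Normalizing constant: 0.48·0.0401652 + 0.52·0.4 = 0.227279.
P(B | observation) = 0.208 / 0.227279 = 0.915173.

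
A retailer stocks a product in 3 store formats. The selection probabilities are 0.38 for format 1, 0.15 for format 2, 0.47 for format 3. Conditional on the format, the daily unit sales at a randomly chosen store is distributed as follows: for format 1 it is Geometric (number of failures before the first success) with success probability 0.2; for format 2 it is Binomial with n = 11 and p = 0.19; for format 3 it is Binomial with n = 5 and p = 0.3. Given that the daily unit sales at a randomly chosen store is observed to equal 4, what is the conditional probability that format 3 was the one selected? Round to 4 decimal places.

Likelihoods P(X=4 | ·): 1: 0.08192; 2: 0.0983838; 3: 0.02835.
Posterior ∝ prior × likelihood. Numerator for 3: 0.47·0.02835 = 0.0133245.
Normalizing constant: 0.38·0.08192 + 0.15·0.0983838 + 0.47·0.02835 = 0.0592117.
P(3 | observation) = 0.0133245 / 0.0592117 = 0.225032.

0.2250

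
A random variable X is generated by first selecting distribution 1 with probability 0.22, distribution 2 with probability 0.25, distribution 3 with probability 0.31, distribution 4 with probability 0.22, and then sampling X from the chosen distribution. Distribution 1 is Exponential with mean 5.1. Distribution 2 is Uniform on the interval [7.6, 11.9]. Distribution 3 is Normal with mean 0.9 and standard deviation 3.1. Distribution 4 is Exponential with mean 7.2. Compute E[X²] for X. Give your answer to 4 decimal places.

For each component E[X²] = Var + (mean)², giving 1: 52.02; 2: 96.6033; 3: 10.42; 4: 103.68.
Overall E[X²] = 0.22·52.02 + 0.25·96.6033 + 0.31·10.42 + 0.22·103.68 = 61.635.

61.6350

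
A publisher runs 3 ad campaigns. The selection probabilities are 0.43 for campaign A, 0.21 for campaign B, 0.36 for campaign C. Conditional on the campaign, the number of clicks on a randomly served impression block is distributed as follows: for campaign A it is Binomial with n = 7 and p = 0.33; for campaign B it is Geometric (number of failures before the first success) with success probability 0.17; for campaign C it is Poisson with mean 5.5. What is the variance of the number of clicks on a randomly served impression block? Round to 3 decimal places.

10.878

Per component, A: μ=2.31, E[X²]=6.8838; B: μ=4.88235, E[X²]=52.5571; C: μ=5.5, E[X²]=35.75.
E[X] = 0.43·2.31 + 0.21·4.88235 + 0.36·5.5 = 3.99859.
E[X²] = 0.43·6.8838 + 0.21·52.5571 + 0.36·35.75 = 26.867.
Var(X) = E[X²] − (E[X])² = 26.867 − 15.9888 = 10.8783.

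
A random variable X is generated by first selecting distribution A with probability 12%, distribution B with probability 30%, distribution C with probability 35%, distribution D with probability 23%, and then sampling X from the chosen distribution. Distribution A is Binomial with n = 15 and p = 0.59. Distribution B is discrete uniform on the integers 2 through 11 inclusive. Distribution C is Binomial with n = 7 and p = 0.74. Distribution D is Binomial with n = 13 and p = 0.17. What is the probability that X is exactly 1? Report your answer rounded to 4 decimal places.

0.0549

Conditional on each component, P(X = 1): A: 3.35674e-05; B: 0; C: 0.00160018; D: 0.236227.
By total probability, P(X = 1) = 0.12·3.35674e-05 + 0.3·0 + 0.35·0.00160018 + 0.23·0.236227 = 0.0548963.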